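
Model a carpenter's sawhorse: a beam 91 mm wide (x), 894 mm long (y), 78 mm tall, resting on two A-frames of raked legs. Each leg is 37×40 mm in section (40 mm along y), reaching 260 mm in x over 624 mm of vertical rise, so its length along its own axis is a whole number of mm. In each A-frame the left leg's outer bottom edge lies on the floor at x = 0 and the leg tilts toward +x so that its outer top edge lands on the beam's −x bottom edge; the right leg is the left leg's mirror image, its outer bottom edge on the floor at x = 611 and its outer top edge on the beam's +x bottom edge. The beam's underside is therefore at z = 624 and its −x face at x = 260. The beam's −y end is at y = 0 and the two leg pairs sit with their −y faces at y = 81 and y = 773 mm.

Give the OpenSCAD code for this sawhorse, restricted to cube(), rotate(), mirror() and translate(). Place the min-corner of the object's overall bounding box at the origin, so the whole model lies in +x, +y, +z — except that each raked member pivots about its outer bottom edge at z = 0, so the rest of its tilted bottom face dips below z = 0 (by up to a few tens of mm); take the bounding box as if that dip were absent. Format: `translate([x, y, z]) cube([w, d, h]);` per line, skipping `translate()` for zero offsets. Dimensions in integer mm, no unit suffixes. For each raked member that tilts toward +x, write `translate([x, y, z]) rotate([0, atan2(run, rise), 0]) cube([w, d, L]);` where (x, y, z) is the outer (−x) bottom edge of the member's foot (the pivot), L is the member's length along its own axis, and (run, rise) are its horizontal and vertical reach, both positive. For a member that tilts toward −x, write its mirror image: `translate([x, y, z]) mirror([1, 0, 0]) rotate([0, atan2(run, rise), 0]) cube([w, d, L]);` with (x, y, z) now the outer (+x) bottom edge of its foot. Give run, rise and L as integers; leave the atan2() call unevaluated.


translate([260, 0, 624]) cube([91, 894, 78]);
translate([0, 81, 0]) rotate([0, atan2(260, 624), 0]) cube([37, 40, 676]);
translate([611, 81, 0]) mirror([1, 0, 0]) rotate([0, atan2(260, 624), 0]) cube([37, 40, 676]);
translate([0, 773, 0]) rotate([0, atan2(260, 624), 0]) cube([37, 40, 676]);
translate([611, 773, 0]) mirror([1, 0, 0]) rotate([0, atan2(260, 624), 0]) cube([37, 40, 676]);


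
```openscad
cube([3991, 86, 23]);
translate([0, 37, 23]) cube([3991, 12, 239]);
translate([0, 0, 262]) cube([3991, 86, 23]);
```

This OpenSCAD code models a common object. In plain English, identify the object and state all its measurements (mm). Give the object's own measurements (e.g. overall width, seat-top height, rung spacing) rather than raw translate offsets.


An I-beam lying along x, 3991 mm long. Overall section height 285 mm. Two flanges 86 mm wide (y) and 23 mm thick, one on the floor and one at the top; a web 12 mm thick runs between them, centred on the flange width.


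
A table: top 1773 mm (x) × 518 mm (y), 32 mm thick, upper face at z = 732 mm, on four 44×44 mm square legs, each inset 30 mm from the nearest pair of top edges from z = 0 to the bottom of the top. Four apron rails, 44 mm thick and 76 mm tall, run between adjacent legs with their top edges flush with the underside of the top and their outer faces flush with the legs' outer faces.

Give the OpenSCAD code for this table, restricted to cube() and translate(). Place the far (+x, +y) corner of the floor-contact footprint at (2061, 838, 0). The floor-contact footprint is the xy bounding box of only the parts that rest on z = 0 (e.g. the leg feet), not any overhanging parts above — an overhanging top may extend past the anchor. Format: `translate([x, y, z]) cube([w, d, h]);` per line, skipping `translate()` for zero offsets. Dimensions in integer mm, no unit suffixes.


translate([318, 350, 700]) cube([1773, 518, 32]);
translate([348, 380, 0]) cube([44, 44, 700]);
translate([2017, 380, 0]) cube([44, 44, 700]);
translate([348, 794, 0]) cube([44, 44, 700]);
translate([2017, 794, 0]) cube([44, 44, 700]);
translate([392, 380, 624]) cube([1625, 44, 76]);
translate([392, 794, 624]) cube([1625, 44, 76]);
translate([348, 424, 624]) cube([44, 370, 76]);
translate([2017, 424, 624]) cube([44, 370, 76]);


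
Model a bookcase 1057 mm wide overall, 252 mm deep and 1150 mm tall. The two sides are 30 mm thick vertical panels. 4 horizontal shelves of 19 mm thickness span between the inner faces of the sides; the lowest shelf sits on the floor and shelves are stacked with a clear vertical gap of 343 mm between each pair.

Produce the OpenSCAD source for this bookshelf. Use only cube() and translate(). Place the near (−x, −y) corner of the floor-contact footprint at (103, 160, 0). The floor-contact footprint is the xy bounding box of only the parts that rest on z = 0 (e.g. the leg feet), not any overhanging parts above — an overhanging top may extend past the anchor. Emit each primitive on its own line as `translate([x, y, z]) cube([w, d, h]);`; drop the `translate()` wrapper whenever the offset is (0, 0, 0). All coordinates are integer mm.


translate([103, 160, 0]) cube([30, 252, 1150]);
translate([1130, 160, 0]) cube([30, 252, 1150]);
translate([133, 160, 0]) cube([997, 252, 19]);
translate([133, 160, 362]) cube([997, 252, 19]);
translate([133, 160, 724]) cube([997, 252, 19]);
translate([133, 160, 1086]) cube([997, 252, 19]);


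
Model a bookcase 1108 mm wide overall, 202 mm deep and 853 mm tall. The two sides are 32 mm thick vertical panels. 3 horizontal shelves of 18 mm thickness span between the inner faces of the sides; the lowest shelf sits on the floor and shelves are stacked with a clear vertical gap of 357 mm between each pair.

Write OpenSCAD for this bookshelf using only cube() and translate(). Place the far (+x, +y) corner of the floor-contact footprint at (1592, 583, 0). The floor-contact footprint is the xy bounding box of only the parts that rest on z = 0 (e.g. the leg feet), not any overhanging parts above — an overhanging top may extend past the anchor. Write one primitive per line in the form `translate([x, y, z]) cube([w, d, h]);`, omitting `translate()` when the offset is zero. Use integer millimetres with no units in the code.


translate([484, 381, 0]) cube([32, 202, 853]);
translate([1560, 381, 0]) cube([32, 202, 853]);
translate([516, 381, 0]) cube([1044, 202, 18]);
translate([516, 381, 375]) cube([1044, 202, 18]);
translate([516, 381, 750]) cube([1044, 202, 18]);


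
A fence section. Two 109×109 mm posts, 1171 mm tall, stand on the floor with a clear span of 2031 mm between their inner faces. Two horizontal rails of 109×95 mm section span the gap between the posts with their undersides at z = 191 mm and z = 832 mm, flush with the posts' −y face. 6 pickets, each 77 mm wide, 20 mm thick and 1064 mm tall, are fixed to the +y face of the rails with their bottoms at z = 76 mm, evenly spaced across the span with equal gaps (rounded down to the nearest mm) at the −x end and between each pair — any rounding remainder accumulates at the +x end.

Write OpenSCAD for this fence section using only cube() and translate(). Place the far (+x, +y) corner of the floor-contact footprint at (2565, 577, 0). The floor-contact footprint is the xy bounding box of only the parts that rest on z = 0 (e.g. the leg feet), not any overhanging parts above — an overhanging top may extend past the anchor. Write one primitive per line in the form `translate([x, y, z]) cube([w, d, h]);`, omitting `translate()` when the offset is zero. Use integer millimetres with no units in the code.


translate([316, 468, 0]) cube([109, 109, 1171]);
translate([2456, 468, 0]) cube([109, 109, 1171]);
translate([425, 468, 191]) cube([2031, 109, 95]);
translate([425, 468, 832]) cube([2031, 109, 95]);
translate([649, 577, 76]) cube([77, 20, 1064]);
translate([950, 577, 76]) cube([77, 20, 1064]);
translate([1251, 577, 76]) cube([77, 20, 1064]);
translate([1552, 577, 76]) cube([77, 20, 1064]);
translate([1853, 577, 76]) cube([77, 20, 1064]);
translate([2154, 577, 76]) cube([77, 20, 1064]);


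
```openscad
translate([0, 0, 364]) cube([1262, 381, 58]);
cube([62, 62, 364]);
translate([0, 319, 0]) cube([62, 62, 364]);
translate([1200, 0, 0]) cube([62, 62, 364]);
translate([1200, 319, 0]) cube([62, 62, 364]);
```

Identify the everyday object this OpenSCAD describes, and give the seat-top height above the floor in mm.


A bench. The seat-top height is 422 mm.

A long slab on four corner posts — a bench. The slab sits at z = 364 with thickness 58, so the top is 364 + 58 = 422 mm.


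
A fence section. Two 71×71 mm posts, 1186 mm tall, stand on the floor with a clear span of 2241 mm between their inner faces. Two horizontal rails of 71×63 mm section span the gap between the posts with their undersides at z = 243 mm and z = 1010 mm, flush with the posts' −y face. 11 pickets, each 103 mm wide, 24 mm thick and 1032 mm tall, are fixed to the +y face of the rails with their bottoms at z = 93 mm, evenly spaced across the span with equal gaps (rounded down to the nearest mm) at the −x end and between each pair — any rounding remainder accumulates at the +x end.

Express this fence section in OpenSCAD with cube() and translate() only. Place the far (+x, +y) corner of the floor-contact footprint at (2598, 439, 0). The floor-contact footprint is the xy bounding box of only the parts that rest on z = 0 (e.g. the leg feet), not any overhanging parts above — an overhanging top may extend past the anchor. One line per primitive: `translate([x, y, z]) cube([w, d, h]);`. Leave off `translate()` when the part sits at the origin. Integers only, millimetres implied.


translate([215, 368, 0]) cube([71, 71, 1186]);
translate([2527, 368, 0]) cube([71, 71, 1186]);
translate([286, 368, 243]) cube([2241, 71, 63]);
translate([286, 368, 1010]) cube([2241, 71, 63]);
translate([378, 439, 93]) cube([103, 24, 1032]);
translate([573, 439, 93]) cube([103, 24, 1032]);
translate([768, 439, 93]) cube([103, 24, 1032]);
translate([963, 439, 93]) cube([103, 24, 1032]);
translate([1158, 439, 93]) cube([103, 24, 1032]);
translate([1353, 439, 93]) cube([103, 24, 1032]);
translate([1548, 439, 93]) cube([103, 24, 1032]);
translate([1743, 439, 93]) cube([103, 24, 1032]);
translate([1938, 439, 93]) cube([103, 24, 1032]);
translate([2133, 439, 93]) cube([103, 24, 1032]);
translate([2328, 439, 93]) cube([103, 24, 1032]);


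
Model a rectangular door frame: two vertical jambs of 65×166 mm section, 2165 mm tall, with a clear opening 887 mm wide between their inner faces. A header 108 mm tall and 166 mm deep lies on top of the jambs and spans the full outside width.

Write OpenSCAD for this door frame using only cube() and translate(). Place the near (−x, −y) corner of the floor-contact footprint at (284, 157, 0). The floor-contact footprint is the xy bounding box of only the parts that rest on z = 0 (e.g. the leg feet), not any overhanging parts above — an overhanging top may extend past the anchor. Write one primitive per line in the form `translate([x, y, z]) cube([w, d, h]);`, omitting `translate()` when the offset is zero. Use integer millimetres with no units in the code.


translate([284, 157, 0]) cube([65, 166, 2165]);
translate([1236, 157, 0]) cube([65, 166, 2165]);
translate([284, 157, 2165]) cube([1017, 166, 108]);


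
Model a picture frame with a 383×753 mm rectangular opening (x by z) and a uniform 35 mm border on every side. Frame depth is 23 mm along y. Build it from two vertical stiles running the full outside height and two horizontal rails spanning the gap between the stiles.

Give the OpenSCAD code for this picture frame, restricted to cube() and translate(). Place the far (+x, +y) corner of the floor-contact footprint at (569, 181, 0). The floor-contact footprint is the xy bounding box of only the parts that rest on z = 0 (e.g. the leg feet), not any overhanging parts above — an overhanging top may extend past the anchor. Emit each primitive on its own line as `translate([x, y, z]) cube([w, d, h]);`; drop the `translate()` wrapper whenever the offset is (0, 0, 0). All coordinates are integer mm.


translate([116, 158, 0]) cube([35, 23, 823]);
translate([534, 158, 0]) cube([35, 23, 823]);
translate([151, 158, 0]) cube([383, 23, 35]);
translate([151, 158, 788]) cube([383, 23, 35]);


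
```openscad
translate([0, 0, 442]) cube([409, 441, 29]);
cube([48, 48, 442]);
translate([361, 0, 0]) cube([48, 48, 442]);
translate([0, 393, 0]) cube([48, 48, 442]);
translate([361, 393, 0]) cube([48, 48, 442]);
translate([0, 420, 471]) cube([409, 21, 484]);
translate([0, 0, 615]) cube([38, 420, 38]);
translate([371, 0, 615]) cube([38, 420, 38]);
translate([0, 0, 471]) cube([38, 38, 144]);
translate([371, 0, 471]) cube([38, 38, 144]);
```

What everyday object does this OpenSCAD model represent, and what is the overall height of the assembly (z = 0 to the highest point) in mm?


A chair. The overall height is 955 mm.

A slab on four corner posts with a tall panel at the back — a chair. The seat slab sits at z = 442 with thickness 29, and the 484 mm backrest starts at the seat top, so the overall height is 442 + 29 + 484 = 955 mm.


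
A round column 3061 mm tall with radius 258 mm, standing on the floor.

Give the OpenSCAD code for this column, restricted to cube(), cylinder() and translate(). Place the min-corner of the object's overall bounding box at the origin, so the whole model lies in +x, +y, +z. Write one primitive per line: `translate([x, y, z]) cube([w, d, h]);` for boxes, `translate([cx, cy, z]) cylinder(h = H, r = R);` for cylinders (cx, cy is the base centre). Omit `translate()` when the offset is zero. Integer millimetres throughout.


translate([258, 258, 0]) cylinder(h = 3061, r = 258);


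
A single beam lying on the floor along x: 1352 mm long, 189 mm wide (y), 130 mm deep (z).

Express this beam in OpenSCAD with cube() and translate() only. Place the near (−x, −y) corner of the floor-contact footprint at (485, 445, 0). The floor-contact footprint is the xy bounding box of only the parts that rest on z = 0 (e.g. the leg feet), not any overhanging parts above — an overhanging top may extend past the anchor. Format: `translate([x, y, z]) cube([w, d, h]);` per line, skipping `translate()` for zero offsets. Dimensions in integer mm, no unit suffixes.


translate([485, 445, 0]) cube([1352, 189, 130]);


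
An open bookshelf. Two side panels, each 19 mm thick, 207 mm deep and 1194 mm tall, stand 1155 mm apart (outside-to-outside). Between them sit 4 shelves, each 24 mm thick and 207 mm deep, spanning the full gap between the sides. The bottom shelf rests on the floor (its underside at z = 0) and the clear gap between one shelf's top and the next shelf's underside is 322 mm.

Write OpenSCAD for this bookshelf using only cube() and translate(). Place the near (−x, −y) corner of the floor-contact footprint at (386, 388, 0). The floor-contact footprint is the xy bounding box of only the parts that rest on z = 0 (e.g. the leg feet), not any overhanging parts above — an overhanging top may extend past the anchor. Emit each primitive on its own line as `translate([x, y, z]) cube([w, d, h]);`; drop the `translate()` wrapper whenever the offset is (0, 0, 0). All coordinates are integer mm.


translate([386, 388, 0]) cube([19, 207, 1194]);
translate([1522, 388, 0]) cube([19, 207, 1194]);
translate([405, 388, 0]) cube([1117, 207, 24]);
translate([405, 388, 346]) cube([1117, 207, 24]);
translate([405, 388, 692]) cube([1117, 207, 24]);
translate([405, 388, 1038]) cube([1117, 207, 24]);


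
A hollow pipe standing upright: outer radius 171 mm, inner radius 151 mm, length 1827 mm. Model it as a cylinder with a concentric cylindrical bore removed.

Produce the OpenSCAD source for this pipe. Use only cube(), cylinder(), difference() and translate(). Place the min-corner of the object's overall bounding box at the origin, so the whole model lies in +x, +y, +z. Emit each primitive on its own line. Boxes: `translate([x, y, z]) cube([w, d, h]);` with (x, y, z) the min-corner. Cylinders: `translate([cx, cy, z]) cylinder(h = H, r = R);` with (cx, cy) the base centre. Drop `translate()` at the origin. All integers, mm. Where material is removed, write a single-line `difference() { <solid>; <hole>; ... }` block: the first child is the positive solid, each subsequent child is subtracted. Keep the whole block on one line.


difference() { translate([171, 171, 0]) cylinder(h = 1827, r = 171); translate([171, 171, 0]) cylinder(h = 1827, r = 151); }


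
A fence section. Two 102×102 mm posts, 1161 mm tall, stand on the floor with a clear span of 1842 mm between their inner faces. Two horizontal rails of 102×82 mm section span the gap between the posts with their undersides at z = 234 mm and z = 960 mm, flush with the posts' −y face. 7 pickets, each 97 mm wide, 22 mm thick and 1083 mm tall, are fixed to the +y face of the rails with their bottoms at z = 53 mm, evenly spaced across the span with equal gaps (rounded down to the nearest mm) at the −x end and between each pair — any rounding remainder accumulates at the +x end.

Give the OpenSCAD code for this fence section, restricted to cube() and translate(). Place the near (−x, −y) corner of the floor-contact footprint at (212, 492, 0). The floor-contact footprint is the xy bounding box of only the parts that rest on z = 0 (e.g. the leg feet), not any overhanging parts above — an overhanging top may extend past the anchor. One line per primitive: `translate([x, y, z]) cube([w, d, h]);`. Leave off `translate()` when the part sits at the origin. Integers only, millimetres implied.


translate([212, 492, 0]) cube([102, 102, 1161]);
translate([2156, 492, 0]) cube([102, 102, 1161]);
translate([314, 492, 234]) cube([1842, 102, 82]);
translate([314, 492, 960]) cube([1842, 102, 82]);
translate([459, 594, 53]) cube([97, 22, 1083]);
translate([701, 594, 53]) cube([97, 22, 1083]);
translate([943, 594, 53]) cube([97, 22, 1083]);
translate([1185, 594, 53]) cube([97, 22, 1083]);
translate([1427, 594, 53]) cube([97, 22, 1083]);
translate([1669, 594, 53]) cube([97, 22, 1083]);
translate([1911, 594, 53]) cube([97, 22, 1083]);


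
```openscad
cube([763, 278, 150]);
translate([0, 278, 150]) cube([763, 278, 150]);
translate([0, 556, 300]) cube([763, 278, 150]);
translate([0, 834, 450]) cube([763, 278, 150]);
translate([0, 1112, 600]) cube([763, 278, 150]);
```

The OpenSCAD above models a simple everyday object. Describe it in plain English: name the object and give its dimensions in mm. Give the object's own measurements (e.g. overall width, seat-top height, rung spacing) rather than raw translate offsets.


A straight staircase of 5 solid steps. Each step is 763 mm wide (x), 278 mm deep (y, the going) and 150 mm tall (the rise). The first step rests on the floor; each subsequent step sits one going further in +y and one rise higher in +z, directly behind and above the previous step with no overlap.


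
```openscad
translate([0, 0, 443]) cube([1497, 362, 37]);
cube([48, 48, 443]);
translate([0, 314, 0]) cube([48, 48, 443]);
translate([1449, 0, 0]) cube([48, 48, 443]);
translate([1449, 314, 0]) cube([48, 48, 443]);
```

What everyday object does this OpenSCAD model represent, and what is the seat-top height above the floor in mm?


A bench. The seat-top height is 480 mm.

A long slab on four corner posts — a bench. The slab sits at z = 443 with thickness 37, so the top is 443 + 37 = 480 mm.


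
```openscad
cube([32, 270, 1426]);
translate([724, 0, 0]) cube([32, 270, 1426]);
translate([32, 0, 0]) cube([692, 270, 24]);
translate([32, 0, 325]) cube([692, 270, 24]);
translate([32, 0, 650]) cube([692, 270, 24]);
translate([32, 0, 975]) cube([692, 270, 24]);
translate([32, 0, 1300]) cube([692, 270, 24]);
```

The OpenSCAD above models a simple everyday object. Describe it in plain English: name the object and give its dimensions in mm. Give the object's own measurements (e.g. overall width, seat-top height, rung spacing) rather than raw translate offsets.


An open bookshelf. Two side panels, each 32 mm thick, 270 mm deep and 1426 mm tall, stand 756 mm apart (outside-to-outside). Between them sit 5 shelves, each 24 mm thick and 270 mm deep, spanning the full gap between the sides. The bottom shelf rests on the floor (its underside at z = 0) and the clear gap between one shelf's top and the next shelf's underside is 301 mm.


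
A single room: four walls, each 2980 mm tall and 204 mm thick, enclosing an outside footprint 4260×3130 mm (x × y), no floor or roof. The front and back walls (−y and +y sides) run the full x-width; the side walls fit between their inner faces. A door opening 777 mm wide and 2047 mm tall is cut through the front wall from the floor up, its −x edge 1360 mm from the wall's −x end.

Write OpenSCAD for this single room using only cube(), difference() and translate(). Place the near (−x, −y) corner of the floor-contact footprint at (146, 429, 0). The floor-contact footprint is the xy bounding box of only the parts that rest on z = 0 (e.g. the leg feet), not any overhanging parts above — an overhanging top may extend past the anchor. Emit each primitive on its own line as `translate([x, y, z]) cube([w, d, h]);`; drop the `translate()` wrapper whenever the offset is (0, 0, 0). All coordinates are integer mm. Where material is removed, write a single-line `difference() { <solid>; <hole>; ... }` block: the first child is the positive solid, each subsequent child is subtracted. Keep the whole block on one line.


difference() { translate([146, 429, 0]) cube([4260, 204, 2980]); translate([1506, 429, 0]) cube([777, 204, 2047]); }
translate([146, 3355, 0]) cube([4260, 204, 2980]);
translate([146, 633, 0]) cube([204, 2722, 2980]);
translate([4202, 633, 0]) cube([204, 2722, 2980]);


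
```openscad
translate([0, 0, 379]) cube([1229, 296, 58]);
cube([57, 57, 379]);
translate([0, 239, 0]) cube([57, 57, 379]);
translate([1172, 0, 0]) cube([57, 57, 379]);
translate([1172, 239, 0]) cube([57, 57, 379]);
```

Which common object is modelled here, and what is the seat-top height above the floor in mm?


A bench. The seat-top height is 437 mm.

A long slab on four corner posts — a bench. The slab sits at z = 379 with thickness 58, so the top is 379 + 58 = 437 mm.


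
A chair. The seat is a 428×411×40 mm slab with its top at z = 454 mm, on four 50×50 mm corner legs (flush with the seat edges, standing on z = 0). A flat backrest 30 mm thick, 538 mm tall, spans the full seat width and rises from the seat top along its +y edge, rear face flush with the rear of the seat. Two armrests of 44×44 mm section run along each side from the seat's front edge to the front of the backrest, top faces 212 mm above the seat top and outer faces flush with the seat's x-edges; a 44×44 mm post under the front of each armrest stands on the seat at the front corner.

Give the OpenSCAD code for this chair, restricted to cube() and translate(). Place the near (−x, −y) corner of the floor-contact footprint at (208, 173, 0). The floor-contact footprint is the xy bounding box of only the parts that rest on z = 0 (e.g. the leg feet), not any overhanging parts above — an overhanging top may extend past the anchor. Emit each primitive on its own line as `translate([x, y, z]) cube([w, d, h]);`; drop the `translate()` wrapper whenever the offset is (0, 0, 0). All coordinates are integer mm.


translate([208, 173, 414]) cube([428, 411, 40]);
translate([208, 173, 0]) cube([50, 50, 414]);
translate([586, 173, 0]) cube([50, 50, 414]);
translate([208, 534, 0]) cube([50, 50, 414]);
translate([586, 534, 0]) cube([50, 50, 414]);
translate([208, 554, 454]) cube([428, 30, 538]);
translate([208, 173, 622]) cube([44, 381, 44]);
translate([592, 173, 622]) cube([44, 381, 44]);
translate([208, 173, 454]) cube([44, 44, 168]);
translate([592, 173, 454]) cube([44, 44, 168]);


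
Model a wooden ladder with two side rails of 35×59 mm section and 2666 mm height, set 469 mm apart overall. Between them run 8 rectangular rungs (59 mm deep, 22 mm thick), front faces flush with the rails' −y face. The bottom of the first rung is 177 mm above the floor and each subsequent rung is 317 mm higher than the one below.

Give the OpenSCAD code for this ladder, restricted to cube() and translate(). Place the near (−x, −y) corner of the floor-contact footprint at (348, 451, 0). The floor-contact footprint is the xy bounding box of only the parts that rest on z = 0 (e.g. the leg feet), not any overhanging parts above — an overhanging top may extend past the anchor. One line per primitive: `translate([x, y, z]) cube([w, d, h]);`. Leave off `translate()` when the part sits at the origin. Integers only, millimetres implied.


translate([348, 451, 0]) cube([35, 59, 2666]);
translate([782, 451, 0]) cube([35, 59, 2666]);
translate([383, 451, 177]) cube([399, 59, 22]);
translate([383, 451, 494]) cube([399, 59, 22]);
translate([383, 451, 811]) cube([399, 59, 22]);
translate([383, 451, 1128]) cube([399, 59, 22]);
translate([383, 451, 1445]) cube([399, 59, 22]);
translate([383, 451, 1762]) cube([399, 59, 22]);
translate([383, 451, 2079]) cube([399, 59, 22]);
translate([383, 451, 2396]) cube([399, 59, 22]);


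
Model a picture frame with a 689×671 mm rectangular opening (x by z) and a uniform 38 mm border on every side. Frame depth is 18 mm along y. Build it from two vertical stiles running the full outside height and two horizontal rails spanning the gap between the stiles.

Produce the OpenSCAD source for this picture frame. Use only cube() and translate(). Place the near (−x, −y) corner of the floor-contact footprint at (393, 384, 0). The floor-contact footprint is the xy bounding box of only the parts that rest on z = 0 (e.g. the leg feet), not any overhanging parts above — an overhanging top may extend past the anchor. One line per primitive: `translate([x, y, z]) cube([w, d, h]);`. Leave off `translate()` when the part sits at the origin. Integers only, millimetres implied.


translate([393, 384, 0]) cube([38, 18, 747]);
translate([1120, 384, 0]) cube([38, 18, 747]);
translate([431, 384, 0]) cube([689, 18, 38]);
translate([431, 384, 709]) cube([689, 18, 38]);


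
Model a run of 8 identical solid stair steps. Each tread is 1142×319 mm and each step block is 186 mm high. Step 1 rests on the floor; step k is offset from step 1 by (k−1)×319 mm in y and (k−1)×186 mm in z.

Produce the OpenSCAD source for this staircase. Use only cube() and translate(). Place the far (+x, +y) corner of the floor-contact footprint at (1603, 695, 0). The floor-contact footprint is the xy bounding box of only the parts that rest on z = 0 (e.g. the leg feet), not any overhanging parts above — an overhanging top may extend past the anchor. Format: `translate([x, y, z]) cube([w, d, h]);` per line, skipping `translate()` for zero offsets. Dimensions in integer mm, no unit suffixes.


translate([461, 376, 0]) cube([1142, 319, 186]);
translate([461, 695, 186]) cube([1142, 319, 186]);
translate([461, 1014, 372]) cube([1142, 319, 186]);
translate([461, 1333, 558]) cube([1142, 319, 186]);
translate([461, 1652, 744]) cube([1142, 319, 186]);
translate([461, 1971, 930]) cube([1142, 319, 186]);
translate([461, 2290, 1116]) cube([1142, 319, 186]);
translate([461, 2609, 1302]) cube([1142, 319, 186]);


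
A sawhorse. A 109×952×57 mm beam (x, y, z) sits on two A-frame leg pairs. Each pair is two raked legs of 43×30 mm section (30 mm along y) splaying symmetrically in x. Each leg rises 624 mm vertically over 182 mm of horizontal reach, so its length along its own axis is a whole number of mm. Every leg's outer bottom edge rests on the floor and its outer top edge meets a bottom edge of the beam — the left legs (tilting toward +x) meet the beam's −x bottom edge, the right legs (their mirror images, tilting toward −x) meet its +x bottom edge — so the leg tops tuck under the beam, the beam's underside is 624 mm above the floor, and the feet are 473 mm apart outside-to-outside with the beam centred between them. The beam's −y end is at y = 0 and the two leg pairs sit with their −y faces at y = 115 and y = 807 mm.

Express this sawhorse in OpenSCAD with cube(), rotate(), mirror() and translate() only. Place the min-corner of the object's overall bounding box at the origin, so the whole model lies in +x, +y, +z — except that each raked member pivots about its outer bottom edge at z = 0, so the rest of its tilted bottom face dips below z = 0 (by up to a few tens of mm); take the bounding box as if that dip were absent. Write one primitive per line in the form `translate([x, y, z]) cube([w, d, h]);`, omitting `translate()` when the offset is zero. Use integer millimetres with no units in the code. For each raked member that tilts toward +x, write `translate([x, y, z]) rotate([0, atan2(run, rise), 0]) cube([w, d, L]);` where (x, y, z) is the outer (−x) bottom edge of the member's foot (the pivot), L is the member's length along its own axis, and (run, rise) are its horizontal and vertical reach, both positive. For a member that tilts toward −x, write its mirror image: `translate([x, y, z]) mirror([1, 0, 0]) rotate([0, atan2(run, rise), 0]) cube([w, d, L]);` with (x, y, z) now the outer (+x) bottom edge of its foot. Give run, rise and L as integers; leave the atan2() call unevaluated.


translate([182, 0, 624]) cube([109, 952, 57]);
translate([0, 115, 0]) rotate([0, atan2(182, 624), 0]) cube([43, 30, 650]);
translate([473, 115, 0]) mirror([1, 0, 0]) rotate([0, atan2(182, 624), 0]) cube([43, 30, 650]);
translate([0, 807, 0]) rotate([0, atan2(182, 624), 0]) cube([43, 30, 650]);
translate([473, 807, 0]) mirror([1, 0, 0]) rotate([0, atan2(182, 624), 0]) cube([43, 30, 650]);


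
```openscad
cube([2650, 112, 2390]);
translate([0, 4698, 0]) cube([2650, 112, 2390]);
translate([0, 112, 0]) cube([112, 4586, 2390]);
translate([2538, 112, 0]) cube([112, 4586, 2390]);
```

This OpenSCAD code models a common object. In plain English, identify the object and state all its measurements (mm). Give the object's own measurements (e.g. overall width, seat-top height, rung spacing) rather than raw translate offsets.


The wall frame of a small rectangular building: four walls, each 2390 mm tall and 112 mm thick, enclosing a footprint 2650 mm (x) by 4810 mm (y) outside-to-outside, with no floor or roof. The front and back walls (the −y and +y sides) span the full width; the two side walls fit between them.


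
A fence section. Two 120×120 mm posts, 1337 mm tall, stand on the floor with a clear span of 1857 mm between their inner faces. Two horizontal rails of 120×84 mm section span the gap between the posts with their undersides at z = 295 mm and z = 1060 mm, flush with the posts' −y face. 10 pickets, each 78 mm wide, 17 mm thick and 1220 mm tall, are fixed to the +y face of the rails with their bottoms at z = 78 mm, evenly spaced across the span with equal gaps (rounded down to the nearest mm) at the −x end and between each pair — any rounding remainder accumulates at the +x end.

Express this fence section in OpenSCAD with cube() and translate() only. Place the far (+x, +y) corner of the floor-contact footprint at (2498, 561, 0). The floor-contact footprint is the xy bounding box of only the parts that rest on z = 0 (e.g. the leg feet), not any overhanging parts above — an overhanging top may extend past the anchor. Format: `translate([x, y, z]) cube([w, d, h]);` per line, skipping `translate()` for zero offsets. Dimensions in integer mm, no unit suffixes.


translate([401, 441, 0]) cube([120, 120, 1337]);
translate([2378, 441, 0]) cube([120, 120, 1337]);
translate([521, 441, 295]) cube([1857, 120, 84]);
translate([521, 441, 1060]) cube([1857, 120, 84]);
translate([618, 561, 78]) cube([78, 17, 1220]);
translate([793, 561, 78]) cube([78, 17, 1220]);
translate([968, 561, 78]) cube([78, 17, 1220]);
translate([1143, 561, 78]) cube([78, 17, 1220]);
translate([1318, 561, 78]) cube([78, 17, 1220]);
translate([1493, 561, 78]) cube([78, 17, 1220]);
translate([1668, 561, 78]) cube([78, 17, 1220]);
translate([1843, 561, 78]) cube([78, 17, 1220]);
translate([2018, 561, 78]) cube([78, 17, 1220]);
translate([2193, 561, 78]) cube([78, 17, 1220]);


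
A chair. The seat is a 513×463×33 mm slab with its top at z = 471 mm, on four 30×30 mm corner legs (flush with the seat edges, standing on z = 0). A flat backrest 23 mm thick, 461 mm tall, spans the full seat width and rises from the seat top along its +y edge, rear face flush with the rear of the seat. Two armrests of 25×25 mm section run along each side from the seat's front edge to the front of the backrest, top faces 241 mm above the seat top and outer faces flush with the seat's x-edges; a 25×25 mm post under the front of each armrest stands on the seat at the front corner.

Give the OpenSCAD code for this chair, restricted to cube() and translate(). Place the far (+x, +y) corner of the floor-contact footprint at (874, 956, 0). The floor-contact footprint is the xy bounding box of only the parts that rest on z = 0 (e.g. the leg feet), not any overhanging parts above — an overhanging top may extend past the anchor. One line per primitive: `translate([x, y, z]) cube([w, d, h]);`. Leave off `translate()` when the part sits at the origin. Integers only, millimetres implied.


translate([361, 493, 438]) cube([513, 463, 33]);
translate([361, 493, 0]) cube([30, 30, 438]);
translate([844, 493, 0]) cube([30, 30, 438]);
translate([361, 926, 0]) cube([30, 30, 438]);
translate([844, 926, 0]) cube([30, 30, 438]);
translate([361, 933, 471]) cube([513, 23, 461]);
translate([361, 493, 687]) cube([25, 440, 25]);
translate([849, 493, 687]) cube([25, 440, 25]);
translate([361, 493, 471]) cube([25, 25, 216]);
translate([849, 493, 471]) cube([25, 25, 216]);


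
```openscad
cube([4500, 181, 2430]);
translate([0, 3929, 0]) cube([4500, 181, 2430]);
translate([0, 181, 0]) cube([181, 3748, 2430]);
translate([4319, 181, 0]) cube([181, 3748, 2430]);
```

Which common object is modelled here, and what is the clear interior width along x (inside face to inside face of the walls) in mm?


A house (or room) frame. The interior width is 4138 mm.

Four 2430 mm walls enclosing a rectangle with no floor or roof — a room or house frame. Outside width is 4500 mm and wall thickness is 181 mm, so the interior width is 4500 − 2 × 181 = 4138 mm.


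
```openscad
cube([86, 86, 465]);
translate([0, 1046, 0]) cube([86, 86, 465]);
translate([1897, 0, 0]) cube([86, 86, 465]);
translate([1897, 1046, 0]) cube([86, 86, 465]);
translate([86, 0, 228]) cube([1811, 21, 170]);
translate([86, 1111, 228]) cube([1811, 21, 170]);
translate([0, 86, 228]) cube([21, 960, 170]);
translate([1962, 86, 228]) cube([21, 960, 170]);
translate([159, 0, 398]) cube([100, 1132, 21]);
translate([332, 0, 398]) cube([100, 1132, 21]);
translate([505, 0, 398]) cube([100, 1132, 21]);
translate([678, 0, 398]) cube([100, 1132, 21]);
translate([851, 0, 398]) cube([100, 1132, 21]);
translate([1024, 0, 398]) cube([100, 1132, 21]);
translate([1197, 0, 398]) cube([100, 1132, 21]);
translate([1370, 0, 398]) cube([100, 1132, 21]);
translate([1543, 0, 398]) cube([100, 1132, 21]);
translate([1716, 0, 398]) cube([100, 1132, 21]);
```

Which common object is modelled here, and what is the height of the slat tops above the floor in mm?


A bed frame. The slat-top height is 419 mm.

Four posts, four rails, and a row of slats — a bed frame. Slats sit on the rails at z = 228 + 170 = 398; with slat thickness 21, the top is 419 mm.


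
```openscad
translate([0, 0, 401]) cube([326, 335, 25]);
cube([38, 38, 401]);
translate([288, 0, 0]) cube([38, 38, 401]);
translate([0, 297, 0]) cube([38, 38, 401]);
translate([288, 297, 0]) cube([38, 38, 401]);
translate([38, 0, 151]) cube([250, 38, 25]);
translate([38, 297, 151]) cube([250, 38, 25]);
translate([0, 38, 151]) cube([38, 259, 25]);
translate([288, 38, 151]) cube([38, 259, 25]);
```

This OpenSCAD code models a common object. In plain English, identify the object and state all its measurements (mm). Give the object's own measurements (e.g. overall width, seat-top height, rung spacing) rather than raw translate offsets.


A simple wooden stool: a rectangular seat 326 mm (x) by 335 mm (y), 25 mm thick, top face at z = 426 mm, on four square legs, each 38×38 mm in cross-section. The legs rest on z = 0, each flush with a corner of the seat. Four stretchers, 38 mm wide and 25 mm tall, connect adjacent legs with their undersides at z = 151 mm, each running between the inner faces of the legs it joins and aligned with the legs' outer faces on the other axis.


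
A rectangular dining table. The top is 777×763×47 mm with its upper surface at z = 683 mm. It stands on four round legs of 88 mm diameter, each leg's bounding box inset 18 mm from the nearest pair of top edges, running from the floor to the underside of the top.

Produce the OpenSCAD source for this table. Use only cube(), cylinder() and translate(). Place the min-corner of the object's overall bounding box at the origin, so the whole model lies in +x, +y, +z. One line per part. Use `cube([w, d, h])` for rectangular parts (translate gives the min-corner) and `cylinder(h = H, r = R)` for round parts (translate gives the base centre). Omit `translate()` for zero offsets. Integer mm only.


translate([0, 0, 636]) cube([777, 763, 47]);
translate([62, 62, 0]) cylinder(h = 636, r = 44);
translate([715, 62, 0]) cylinder(h = 636, r = 44);
translate([62, 701, 0]) cylinder(h = 636, r = 44);
translate([715, 701, 0]) cylinder(h = 636, r = 44);


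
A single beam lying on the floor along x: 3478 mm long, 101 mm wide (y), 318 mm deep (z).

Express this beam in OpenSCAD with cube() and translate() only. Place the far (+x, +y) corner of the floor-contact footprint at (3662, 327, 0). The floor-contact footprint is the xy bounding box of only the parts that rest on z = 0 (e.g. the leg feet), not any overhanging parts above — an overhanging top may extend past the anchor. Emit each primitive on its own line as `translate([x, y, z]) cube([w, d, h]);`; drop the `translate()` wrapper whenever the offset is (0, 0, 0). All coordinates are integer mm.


translate([184, 226, 0]) cube([3478, 101, 318]);


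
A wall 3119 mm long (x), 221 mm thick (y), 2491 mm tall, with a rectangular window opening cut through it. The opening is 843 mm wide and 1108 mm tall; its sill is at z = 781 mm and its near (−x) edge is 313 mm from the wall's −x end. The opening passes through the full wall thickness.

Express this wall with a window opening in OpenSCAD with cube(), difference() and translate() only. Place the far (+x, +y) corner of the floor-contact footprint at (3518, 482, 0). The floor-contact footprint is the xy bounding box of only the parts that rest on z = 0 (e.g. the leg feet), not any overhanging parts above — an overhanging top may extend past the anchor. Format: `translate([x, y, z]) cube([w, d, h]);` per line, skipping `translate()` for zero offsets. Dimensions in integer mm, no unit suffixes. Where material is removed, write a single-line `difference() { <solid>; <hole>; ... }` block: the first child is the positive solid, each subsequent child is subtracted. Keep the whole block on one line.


difference() { translate([399, 261, 0]) cube([3119, 221, 2491]); translate([712, 261, 781]) cube([843, 221, 1108]); }


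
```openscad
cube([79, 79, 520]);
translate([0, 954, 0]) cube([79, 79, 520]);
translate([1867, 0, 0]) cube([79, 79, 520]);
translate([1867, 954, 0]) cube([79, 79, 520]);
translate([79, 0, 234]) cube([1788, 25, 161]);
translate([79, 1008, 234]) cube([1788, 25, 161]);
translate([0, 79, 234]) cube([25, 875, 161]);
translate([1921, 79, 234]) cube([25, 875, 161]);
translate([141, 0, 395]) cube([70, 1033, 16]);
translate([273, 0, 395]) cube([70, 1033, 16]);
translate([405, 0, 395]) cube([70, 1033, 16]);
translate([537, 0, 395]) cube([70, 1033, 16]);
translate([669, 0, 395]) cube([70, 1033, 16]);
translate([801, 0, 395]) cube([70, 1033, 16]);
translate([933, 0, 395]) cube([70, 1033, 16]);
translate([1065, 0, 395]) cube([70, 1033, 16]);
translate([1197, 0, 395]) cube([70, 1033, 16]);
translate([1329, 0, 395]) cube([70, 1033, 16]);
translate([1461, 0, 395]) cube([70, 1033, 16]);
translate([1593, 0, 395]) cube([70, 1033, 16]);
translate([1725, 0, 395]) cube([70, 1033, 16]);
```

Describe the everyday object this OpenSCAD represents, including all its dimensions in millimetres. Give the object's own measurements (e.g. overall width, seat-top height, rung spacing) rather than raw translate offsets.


A bed frame 1946 mm long (x) by 1033 mm wide (y). Four 79×79 mm corner posts, 520 mm tall, at the corners of the footprint. Four rails of 25 mm thickness and 161 mm height run between adjacent posts with their undersides at z = 234 mm, their outer faces flush with the outside of the frame (the two x-running rails run between the posts' inner faces; the two y-running rails run between the posts' inner faces). 13 slats, each 70 mm wide (x) and 16 mm thick, lie across the top of the two x-running rails, running the full 1033 mm width of the frame in y; along x they sit between the end posts with a 62 mm gap after the −x posts and between neighbouring slats, leaving 72 mm before the +x posts.
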